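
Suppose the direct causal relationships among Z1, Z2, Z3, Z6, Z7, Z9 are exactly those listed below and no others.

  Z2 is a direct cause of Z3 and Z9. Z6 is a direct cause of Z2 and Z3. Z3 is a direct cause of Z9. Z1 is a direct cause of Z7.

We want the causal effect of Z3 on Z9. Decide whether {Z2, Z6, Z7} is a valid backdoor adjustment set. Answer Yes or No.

Backdoor paths from Z3 to Z9 (paths whose first edge points into Z3):
  P1: Z3 <- Z6 -> Z2 -> Z9
  P2: Z3 <- Z2 -> Z9
Condition 1 (no descendant of Z3 in the set): holds — descendants of Z3 are {Z9}; none are in {Z2, Z6, Z7}.
Condition 2 (every backdoor path blocked by {Z2, Z6, Z7}):
  P1: blocked at fork node Z6 ∈ conditioning set.
  P2: blocked at fork node Z2 ∈ conditioning set.
{Z2, Z6, Z7} satisfies the backdoor criterion.

Yes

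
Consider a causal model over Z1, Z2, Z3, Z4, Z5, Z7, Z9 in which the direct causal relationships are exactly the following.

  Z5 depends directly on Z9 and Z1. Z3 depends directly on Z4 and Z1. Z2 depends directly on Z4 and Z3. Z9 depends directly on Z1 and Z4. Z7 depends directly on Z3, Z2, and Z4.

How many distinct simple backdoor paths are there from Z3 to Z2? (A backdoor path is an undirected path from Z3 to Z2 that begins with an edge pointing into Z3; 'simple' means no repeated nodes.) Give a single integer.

A backdoor path from Z3 to Z2 is any simple undirected path whose first edge points into Z3 (i.e. leaves Z3 via a parent).
Parents of Z3: {Z1, Z4}.
Enumerating:
  P1: Z3 <- Z1 -> Z9 <- Z4 -> Z2
  P2: Z3 <- Z1 -> Z9 <- Z4 -> Z7 <- Z2
  P3: Z3 <- Z1 -> Z5 <- Z9 <- Z4 -> Z2
  P4: Z3 <- Z1 -> Z5 <- Z9 <- Z4 -> Z7 <- Z2
  P5: Z3 <- Z4 -> Z2
  P6: Z3 <- Z4 -> Z7 <- Z2
That exhausts the simple backdoor paths. Count: 6.

6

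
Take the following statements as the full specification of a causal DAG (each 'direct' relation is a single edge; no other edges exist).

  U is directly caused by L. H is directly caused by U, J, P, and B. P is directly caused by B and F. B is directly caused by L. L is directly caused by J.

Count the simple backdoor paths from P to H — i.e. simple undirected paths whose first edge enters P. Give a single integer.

A backdoor path from P to H is any simple undirected path whose first edge points into P (i.e. leaves P via a parent).
Parents of P: {B, F}.
Enumerating:
  P1: P <- B <- L <- J -> H
  P2: P <- B <- L -> U -> H
  P3: P <- B -> H
That exhausts the simple backdoor paths. Count: 3.

3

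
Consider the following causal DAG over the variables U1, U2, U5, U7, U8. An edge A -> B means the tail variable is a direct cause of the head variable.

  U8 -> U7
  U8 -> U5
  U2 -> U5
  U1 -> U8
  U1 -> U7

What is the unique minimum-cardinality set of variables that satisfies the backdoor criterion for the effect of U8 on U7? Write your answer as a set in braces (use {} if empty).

{U1}

Variables eligible for adjustment (non-descendants of U8, excluding U8 and U7): {U1, U2}.
Backdoor paths from U8 to U7:
  P1: U8 <- U1 -> U7
The empty set is not sufficient: P1 (U8 <- U1 -> U7) has no collider blocking it and no conditioned non-collider, so it is open.
Try {U1}:
  P1: blocked at fork node U1 ∈ conditioning set.
{U1} contains no descendant of U8 and blocks every backdoor path.
No other singleton works — e.g. {U2} leaves P1 open — so {U1} is the unique smallest valid adjustment set.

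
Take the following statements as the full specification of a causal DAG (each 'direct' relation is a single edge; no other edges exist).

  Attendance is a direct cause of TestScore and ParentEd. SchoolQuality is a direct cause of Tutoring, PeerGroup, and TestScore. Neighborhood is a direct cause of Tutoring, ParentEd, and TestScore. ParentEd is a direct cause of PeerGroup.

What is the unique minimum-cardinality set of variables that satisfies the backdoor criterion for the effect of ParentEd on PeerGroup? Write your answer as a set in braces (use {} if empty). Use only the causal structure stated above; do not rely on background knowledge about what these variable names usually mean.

{}

Variables eligible for adjustment (non-descendants of ParentEd, excluding ParentEd and PeerGroup): {Attendance, Neighborhood, SchoolQuality, TestScore, Tutoring}.
Backdoor paths from ParentEd to PeerGroup:
  P1: ParentEd <- Neighborhood -> TestScore <- SchoolQuality -> PeerGroup
  P2: ParentEd <- Neighborhood -> Tutoring <- SchoolQuality -> PeerGroup
  P3: ParentEd <- Attendance -> TestScore <- Neighborhood -> Tutoring <- SchoolQuality -> PeerGroup
  P4: ParentEd <- Attendance -> TestScore <- SchoolQuality -> PeerGroup
Each backdoor path contains an unconditioned collider, so every path is already blocked with the empty conditioning set:
  P1: blocked at collider TestScore (neither it nor any descendant is in the conditioning set).
  P2: blocked at collider Tutoring (neither it nor any descendant is in the conditioning set).
  P3: blocked at collider TestScore (neither it nor any descendant is in the conditioning set).
  P4: blocked at collider TestScore (neither it nor any descendant is in the conditioning set).
The empty set is therefore the unique smallest valid set.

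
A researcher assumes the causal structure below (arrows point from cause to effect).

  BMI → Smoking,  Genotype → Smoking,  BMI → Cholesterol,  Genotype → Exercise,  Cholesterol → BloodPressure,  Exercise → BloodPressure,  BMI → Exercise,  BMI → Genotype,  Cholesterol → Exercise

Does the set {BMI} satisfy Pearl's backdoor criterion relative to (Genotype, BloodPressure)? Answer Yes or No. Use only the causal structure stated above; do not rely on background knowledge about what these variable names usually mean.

Backdoor paths from Genotype to BloodPressure (paths whose first edge points into Genotype):
  P1: Genotype <- BMI -> Cholesterol -> Exercise -> BloodPressure
  P2: Genotype <- BMI -> Cholesterol -> BloodPressure
  P3: Genotype <- BMI -> Exercise <- Cholesterol -> BloodPressure
  P4: Genotype <- BMI -> Exercise -> BloodPressure
Condition 1 (no descendant of Genotype in the set): holds — descendants of Genotype are {BloodPressure, Exercise, Smoking}; none are in {BMI}.
Condition 2 (every backdoor path blocked by {BMI}):
  P1: blocked at fork node BMI ∈ conditioning set.
  P2: blocked at fork node BMI ∈ conditioning set.
  P3: blocked at fork node BMI ∈ conditioning set.
  P4: blocked at fork node BMI ∈ conditioning set.
{BMI} satisfies the backdoor criterion.

Yes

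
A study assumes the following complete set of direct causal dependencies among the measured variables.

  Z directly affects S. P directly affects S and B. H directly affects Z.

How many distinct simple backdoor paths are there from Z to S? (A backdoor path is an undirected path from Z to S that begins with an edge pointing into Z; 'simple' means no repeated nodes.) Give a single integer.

A backdoor path from Z to S is any simple undirected path whose first edge points into Z (i.e. leaves Z via a parent).
Parents of Z: {H}.
No simple path from any parent of Z reaches S without revisiting Z, so there are no backdoor paths.

0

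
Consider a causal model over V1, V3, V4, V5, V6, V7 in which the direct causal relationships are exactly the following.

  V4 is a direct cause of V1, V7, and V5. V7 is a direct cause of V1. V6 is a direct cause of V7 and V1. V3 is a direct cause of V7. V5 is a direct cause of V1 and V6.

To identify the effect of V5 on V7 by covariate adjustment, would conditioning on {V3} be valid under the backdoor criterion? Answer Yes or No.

No

Backdoor paths from V5 to V7 (paths whose first edge points into V5):
  P1: V5 <- V4 -> V7
  P2: V5 <- V4 -> V1 <- V6 -> V7
  P3: V5 <- V4 -> V1 <- V7
Condition 1 (no descendant of V5 in the set): holds — descendants of V5 are {V1, V6, V7}; none are in {V3}.
Condition 2 (every backdoor path blocked by {V3}):
  P1: open — no interior node is in the conditioning set.
  P2: blocked at collider V1 (neither it nor any descendant is in the conditioning set).
  P3: blocked at collider V1 (neither it nor any descendant is in the conditioning set).
{V3} does not satisfy the backdoor criterion.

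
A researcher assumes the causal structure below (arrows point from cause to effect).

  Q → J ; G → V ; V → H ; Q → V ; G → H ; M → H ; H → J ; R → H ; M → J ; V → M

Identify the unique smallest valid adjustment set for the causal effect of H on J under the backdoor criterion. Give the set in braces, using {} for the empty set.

Variables eligible for adjustment (non-descendants of H, excluding H and J): {G, M, Q, R, V}.
Backdoor paths from H to J:
  P1: H <- G -> V <- Q -> J
  P2: H <- G -> V -> M -> J
  P3: H <- V <- Q -> J
  P4: H <- V -> M -> J
  P5: H <- M <- V <- Q -> J
  P6: H <- M -> J
The empty set is not sufficient: P2 (H <- G -> V -> M -> J) has no collider blocking it and no conditioned non-collider, so it is open.
Try {M, Q}:
  P1: blocked at fork node Q ∈ conditioning set.
  P2: blocked at chain node M ∈ conditioning set.
  P3: blocked at fork node Q ∈ conditioning set.
  P4: blocked at chain node M ∈ conditioning set.
  P5: blocked at chain node M ∈ conditioning set.
  P6: blocked at fork node M ∈ conditioning set.
{M, Q} contains no descendant of H and blocks every backdoor path.
Every element of {M, Q} is needed (dropping M leaves P2 open; dropping Q leaves P1 open), so no proper subset is valid.
Among all size-2 subsets of the eligible variables, only {M, Q} blocks every backdoor path, so it is the unique smallest valid adjustment set.

{M, Q}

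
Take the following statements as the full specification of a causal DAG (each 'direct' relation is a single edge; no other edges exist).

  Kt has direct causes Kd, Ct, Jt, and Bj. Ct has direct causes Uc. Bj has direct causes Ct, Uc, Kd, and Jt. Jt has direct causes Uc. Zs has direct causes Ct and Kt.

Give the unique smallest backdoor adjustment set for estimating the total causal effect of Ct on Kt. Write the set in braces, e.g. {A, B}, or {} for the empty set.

Variables eligible for adjustment (non-descendants of Ct, excluding Ct and Kt): {Jt, Kd, Uc}.
Backdoor paths from Ct to Kt:
  P1: Ct <- Uc -> Jt -> Bj <- Kd -> Kt
  P2: Ct <- Uc -> Jt -> Bj -> Kt
  P3: Ct <- Uc -> Jt -> Kt
  P4: Ct <- Uc -> Bj <- Kd -> Kt
  P5: Ct <- Uc -> Bj <- Jt -> Kt
  P6: Ct <- Uc -> Bj -> Kt
The empty set is not sufficient: P2 (Ct <- Uc -> Jt -> Bj -> Kt) has no collider blocking it and no conditioned non-collider, so it is open.
Try {Uc}:
  P1: blocked at fork node Uc ∈ conditioning set.
  P2: blocked at fork node Uc ∈ conditioning set.
  P3: blocked at fork node Uc ∈ conditioning set.
  P4: blocked at fork node Uc ∈ conditioning set.
  P5: blocked at fork node Uc ∈ conditioning set.
  P6: blocked at fork node Uc ∈ conditioning set.
{Uc} contains no descendant of Ct and blocks every backdoor path.
No other singleton works — e.g. {Kd} leaves P2 open — so {Uc} is the unique smallest valid adjustment set.

{Uc}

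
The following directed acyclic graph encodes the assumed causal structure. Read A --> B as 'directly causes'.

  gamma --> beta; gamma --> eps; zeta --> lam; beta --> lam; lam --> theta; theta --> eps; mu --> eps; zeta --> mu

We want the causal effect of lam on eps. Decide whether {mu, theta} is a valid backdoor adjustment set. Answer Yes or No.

Backdoor paths from lam to eps (paths whose first edge points into lam):
  P1: lam <- zeta -> mu -> eps
  P2: lam <- beta <- gamma -> eps
Condition 1 (no descendant of lam in the set): FAILS — theta is a descendant of lam.
Condition 2 (every backdoor path blocked by {mu, theta}):
  P1: blocked at chain node mu ∈ conditioning set.
  P2: open — no interior node is in the conditioning set.
{mu, theta} does not satisfy the backdoor criterion.

No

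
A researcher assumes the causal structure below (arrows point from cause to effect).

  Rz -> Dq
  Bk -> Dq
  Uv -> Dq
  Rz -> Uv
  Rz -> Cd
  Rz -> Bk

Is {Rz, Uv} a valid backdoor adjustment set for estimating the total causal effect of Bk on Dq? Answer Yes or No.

Yes

Backdoor paths from Bk to Dq (paths whose first edge points into Bk):
  P1: Bk <- Rz -> Uv -> Dq
  P2: Bk <- Rz -> Dq
Condition 1 (no descendant of Bk in the set): holds — descendants of Bk are {Dq}; none are in {Rz, Uv}.
Condition 2 (every backdoor path blocked by {Rz, Uv}):
  P1: blocked at fork node Rz ∈ conditioning set.
  P2: blocked at fork node Rz ∈ conditioning set.
{Rz, Uv} satisfies the backdoor criterion.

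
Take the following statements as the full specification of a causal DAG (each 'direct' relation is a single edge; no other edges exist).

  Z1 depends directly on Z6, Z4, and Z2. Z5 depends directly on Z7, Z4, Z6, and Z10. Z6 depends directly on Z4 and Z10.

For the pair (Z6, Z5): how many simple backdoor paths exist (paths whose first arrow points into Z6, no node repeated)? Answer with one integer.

2

A backdoor path from Z6 to Z5 is any simple undirected path whose first edge points into Z6 (i.e. leaves Z6 via a parent).
Parents of Z6: {Z10, Z4}.
Enumerating:
  P1: Z6 <- Z4 -> Z5
  P2: Z6 <- Z10 -> Z5
That exhausts the simple backdoor paths. Count: 2.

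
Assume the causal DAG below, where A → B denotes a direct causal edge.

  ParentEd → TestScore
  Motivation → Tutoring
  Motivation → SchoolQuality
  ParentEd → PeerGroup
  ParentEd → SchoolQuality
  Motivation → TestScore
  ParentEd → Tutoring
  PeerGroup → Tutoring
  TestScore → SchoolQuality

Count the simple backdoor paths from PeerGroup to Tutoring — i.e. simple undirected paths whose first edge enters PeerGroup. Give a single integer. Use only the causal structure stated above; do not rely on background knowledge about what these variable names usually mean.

A backdoor path from PeerGroup to Tutoring is any simple undirected path whose first edge points into PeerGroup (i.e. leaves PeerGroup via a parent).
Parents of PeerGroup: {ParentEd}.
Enumerating:
  P1: PeerGroup <- ParentEd -> TestScore <- Motivation -> Tutoring
  P2: PeerGroup <- ParentEd -> TestScore -> SchoolQuality <- Motivation -> Tutoring
  P3: PeerGroup <- ParentEd -> SchoolQuality <- Motivation -> Tutoring
  P4: PeerGroup <- ParentEd -> SchoolQuality <- TestScore <- Motivation -> Tutoring
  P5: PeerGroup <- ParentEd -> Tutoring
That exhausts the simple backdoor paths. Count: 5.

5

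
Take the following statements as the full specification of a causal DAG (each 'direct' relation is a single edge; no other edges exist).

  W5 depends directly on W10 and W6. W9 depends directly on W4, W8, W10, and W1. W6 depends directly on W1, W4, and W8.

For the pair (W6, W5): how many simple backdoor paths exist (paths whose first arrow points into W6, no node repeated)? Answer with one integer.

3

A backdoor path from W6 to W5 is any simple undirected path whose first edge points into W6 (i.e. leaves W6 via a parent).
Parents of W6: {W1, W4, W8}.
Enumerating:
  P1: W6 <- W4 -> W9 <- W10 -> W5
  P2: W6 <- W8 -> W9 <- W10 -> W5
  P3: W6 <- W1 -> W9 <- W10 -> W5
That exhausts the simple backdoor paths. Count: 3.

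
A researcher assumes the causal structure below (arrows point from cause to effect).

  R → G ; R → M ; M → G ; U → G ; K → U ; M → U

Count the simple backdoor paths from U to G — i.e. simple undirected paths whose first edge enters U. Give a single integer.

A backdoor path from U to G is any simple undirected path whose first edge points into U (i.e. leaves U via a parent).
Parents of U: {K, M}.
Enumerating:
  P1: U <- M <- R -> G
  P2: U <- M -> G
That exhausts the simple backdoor paths. Count: 2.

2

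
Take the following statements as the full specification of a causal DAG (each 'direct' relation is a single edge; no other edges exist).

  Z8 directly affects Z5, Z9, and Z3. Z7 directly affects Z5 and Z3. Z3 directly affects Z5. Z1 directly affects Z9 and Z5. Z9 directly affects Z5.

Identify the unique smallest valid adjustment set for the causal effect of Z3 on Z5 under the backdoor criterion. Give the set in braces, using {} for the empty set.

{Z7, Z8}

Variables eligible for adjustment (non-descendants of Z3, excluding Z3 and Z5): {Z1, Z7, Z8, Z9}.
Backdoor paths from Z3 to Z5:
  P1: Z3 <- Z7 -> Z5
  P2: Z3 <- Z8 -> Z9 <- Z1 -> Z5
  P3: Z3 <- Z8 -> Z9 -> Z5
  P4: Z3 <- Z8 -> Z5
The empty set is not sufficient: P1 (Z3 <- Z7 -> Z5) has no collider blocking it and no conditioned non-collider, so it is open.
Try {Z7, Z8}:
  P1: blocked at fork node Z7 ∈ conditioning set.
  P2: blocked at fork node Z8 ∈ conditioning set.
  P3: blocked at fork node Z8 ∈ conditioning set.
  P4: blocked at fork node Z8 ∈ conditioning set.
{Z7, Z8} contains no descendant of Z3 and blocks every backdoor path.
Every element of {Z7, Z8} is needed (dropping Z7 leaves P1 open; dropping Z8 leaves P3 open), so no proper subset is valid.
Among all size-2 subsets of the eligible variables, only {Z7, Z8} blocks every backdoor path, so it is the unique smallest valid adjustment set.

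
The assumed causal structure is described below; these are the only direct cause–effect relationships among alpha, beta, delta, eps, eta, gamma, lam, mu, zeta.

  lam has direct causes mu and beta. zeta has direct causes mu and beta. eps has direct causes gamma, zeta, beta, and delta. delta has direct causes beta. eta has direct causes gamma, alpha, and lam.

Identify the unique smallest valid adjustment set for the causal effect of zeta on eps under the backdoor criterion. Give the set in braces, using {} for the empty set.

Variables eligible for adjustment (non-descendants of zeta, excluding zeta and eps): {alpha, beta, delta, eta, gamma, lam, mu}.
Backdoor paths from zeta to eps:
  P1: zeta <- beta -> delta -> eps
  P2: zeta <- beta -> lam -> eta <- gamma -> eps
  P3: zeta <- beta -> eps
  P4: zeta <- mu -> lam <- beta -> delta -> eps
  P5: zeta <- mu -> lam <- beta -> eps
  P6: zeta <- mu -> lam -> eta <- gamma -> eps
The empty set is not sufficient: P1 (zeta <- beta -> delta -> eps) has no collider blocking it and no conditioned non-collider, so it is open.
Try {beta}:
  P1: blocked at fork node beta ∈ conditioning set.
  P2: blocked at fork node beta ∈ conditioning set.
  P3: blocked at fork node beta ∈ conditioning set.
  P4: blocked at collider lam (neither it nor any descendant is in the conditioning set).
  P5: blocked at collider lam (neither it nor any descendant is in the conditioning set).
  P6: blocked at collider eta (neither it nor any descendant is in the conditioning set).
{beta} contains no descendant of zeta and blocks every backdoor path.
No other singleton works — e.g. {delta} leaves P3 open — so {beta} is the unique smallest valid adjustment set.

{beta}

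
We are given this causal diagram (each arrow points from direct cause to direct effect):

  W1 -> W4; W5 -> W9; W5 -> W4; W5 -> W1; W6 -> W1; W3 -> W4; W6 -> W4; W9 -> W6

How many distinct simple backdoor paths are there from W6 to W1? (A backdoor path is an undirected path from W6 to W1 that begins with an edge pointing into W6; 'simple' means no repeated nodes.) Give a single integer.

A backdoor path from W6 to W1 is any simple undirected path whose first edge points into W6 (i.e. leaves W6 via a parent).
Parents of W6: {W9}.
Enumerating:
  P1: W6 <- W9 <- W5 -> W1
  P2: W6 <- W9 <- W5 -> W4 <- W1
That exhausts the simple backdoor paths. Count: 2.

2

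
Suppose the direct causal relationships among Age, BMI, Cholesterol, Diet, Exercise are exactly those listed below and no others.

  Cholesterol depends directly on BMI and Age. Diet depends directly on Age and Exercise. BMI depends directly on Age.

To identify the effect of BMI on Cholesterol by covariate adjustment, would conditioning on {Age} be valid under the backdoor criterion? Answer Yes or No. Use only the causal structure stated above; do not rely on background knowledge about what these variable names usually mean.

Backdoor paths from BMI to Cholesterol (paths whose first edge points into BMI):
  P1: BMI <- Age -> Cholesterol
Condition 1 (no descendant of BMI in the set): holds — descendants of BMI are {Cholesterol}; none are in {Age}.
Condition 2 (every backdoor path blocked by {Age}):
  P1: blocked at fork node Age ∈ conditioning set.
{Age} satisfies the backdoor criterion.

Yes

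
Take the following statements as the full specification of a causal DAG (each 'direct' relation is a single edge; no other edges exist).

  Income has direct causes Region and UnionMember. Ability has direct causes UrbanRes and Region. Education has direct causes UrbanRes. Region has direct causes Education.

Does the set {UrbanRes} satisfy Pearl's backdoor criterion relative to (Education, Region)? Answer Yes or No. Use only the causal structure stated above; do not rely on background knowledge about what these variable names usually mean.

Backdoor paths from Education to Region (paths whose first edge points into Education):
  P1: Education <- UrbanRes -> Ability <- Region
Condition 1 (no descendant of Education in the set): holds — descendants of Education are {Ability, Income, Region}; none are in {UrbanRes}.
Condition 2 (every backdoor path blocked by {UrbanRes}):
  P1: blocked at fork node UrbanRes ∈ conditioning set.
{UrbanRes} satisfies the backdoor criterion.

Yes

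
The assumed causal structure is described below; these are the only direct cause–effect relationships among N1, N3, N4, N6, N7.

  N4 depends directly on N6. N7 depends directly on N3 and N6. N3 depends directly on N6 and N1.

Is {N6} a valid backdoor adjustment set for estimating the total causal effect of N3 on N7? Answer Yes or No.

Yes

Backdoor paths from N3 to N7 (paths whose first edge points into N3):
  P1: N3 <- N6 -> N7
Condition 1 (no descendant of N3 in the set): holds — descendants of N3 are {N7}; none are in {N6}.
Condition 2 (every backdoor path blocked by {N6}):
  P1: blocked at fork node N6 ∈ conditioning set.
{N6} satisfies the backdoor criterion.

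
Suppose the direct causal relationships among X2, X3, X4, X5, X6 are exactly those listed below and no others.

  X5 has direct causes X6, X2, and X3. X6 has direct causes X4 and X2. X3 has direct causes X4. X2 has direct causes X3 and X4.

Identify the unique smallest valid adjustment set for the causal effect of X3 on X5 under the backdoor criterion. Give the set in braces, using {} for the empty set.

{X4}

Variables eligible for adjustment (non-descendants of X3, excluding X3 and X5): {X4}.
Backdoor paths from X3 to X5:
  P1: X3 <- X4 -> X2 -> X6 -> X5
  P2: X3 <- X4 -> X2 -> X5
  P3: X3 <- X4 -> X6 <- X2 -> X5
  P4: X3 <- X4 -> X6 -> X5
The empty set is not sufficient: P1 (X3 <- X4 -> X2 -> X6 -> X5) has no collider blocking it and no conditioned non-collider, so it is open.
Try {X4}:
  P1: blocked at fork node X4 ∈ conditioning set.
  P2: blocked at fork node X4 ∈ conditioning set.
  P3: blocked at fork node X4 ∈ conditioning set.
  P4: blocked at fork node X4 ∈ conditioning set.
{X4} contains no descendant of X3 and blocks every backdoor path.
{X4} is the unique smallest valid adjustment set.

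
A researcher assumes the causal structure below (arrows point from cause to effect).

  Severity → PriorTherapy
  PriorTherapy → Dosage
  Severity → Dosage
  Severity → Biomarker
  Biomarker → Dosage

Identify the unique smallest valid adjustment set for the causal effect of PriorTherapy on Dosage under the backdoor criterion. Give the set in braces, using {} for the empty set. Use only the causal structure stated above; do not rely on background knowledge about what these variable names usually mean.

{Severity}

Variables eligible for adjustment (non-descendants of PriorTherapy, excluding PriorTherapy and Dosage): {Biomarker, Severity}.
Backdoor paths from PriorTherapy to Dosage:
  P1: PriorTherapy <- Severity -> Biomarker -> Dosage
  P2: PriorTherapy <- Severity -> Dosage
The empty set is not sufficient: P1 (PriorTherapy <- Severity -> Biomarker -> Dosage) has no collider blocking it and no conditioned non-collider, so it is open.
Try {Severity}:
  P1: blocked at fork node Severity ∈ conditioning set.
  P2: blocked at fork node Severity ∈ conditioning set.
{Severity} contains no descendant of PriorTherapy and blocks every backdoor path.
No other singleton works — e.g. {Biomarker} leaves P2 open — so {Severity} is the unique smallest valid adjustment set.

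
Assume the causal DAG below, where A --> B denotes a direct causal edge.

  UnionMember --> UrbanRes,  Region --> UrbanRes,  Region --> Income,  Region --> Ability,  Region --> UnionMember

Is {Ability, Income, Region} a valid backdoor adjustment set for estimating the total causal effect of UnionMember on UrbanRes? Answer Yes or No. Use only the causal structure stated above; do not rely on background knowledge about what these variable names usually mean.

Yes

Backdoor paths from UnionMember to UrbanRes (paths whose first edge points into UnionMember):
  P1: UnionMember <- Region -> UrbanRes
Condition 1 (no descendant of UnionMember in the set): holds — descendants of UnionMember are {UrbanRes}; none are in {Ability, Income, Region}.
Condition 2 (every backdoor path blocked by {Ability, Income, Region}):
  P1: blocked at fork node Region ∈ conditioning set.
{Ability, Income, Region} satisfies the backdoor criterion.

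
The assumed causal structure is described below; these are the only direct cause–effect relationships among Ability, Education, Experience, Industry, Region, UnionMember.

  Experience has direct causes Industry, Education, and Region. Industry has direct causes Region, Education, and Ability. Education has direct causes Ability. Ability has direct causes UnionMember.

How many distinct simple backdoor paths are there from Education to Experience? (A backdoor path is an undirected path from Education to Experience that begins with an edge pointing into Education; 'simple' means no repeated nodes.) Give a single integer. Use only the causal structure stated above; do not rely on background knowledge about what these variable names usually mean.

A backdoor path from Education to Experience is any simple undirected path whose first edge points into Education (i.e. leaves Education via a parent).
Parents of Education: {Ability}.
Enumerating:
  P1: Education <- Ability -> Industry <- Region -> Experience
  P2: Education <- Ability -> Industry -> Experience
That exhausts the simple backdoor paths. Count: 2.

2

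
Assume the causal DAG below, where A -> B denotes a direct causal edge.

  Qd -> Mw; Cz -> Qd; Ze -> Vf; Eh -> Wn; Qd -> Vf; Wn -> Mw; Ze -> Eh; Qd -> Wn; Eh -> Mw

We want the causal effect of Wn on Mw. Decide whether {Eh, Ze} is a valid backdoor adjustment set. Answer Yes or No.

Backdoor paths from Wn to Mw (paths whose first edge points into Wn):
  P1: Wn <- Eh <- Ze -> Vf <- Qd -> Mw
  P2: Wn <- Eh -> Mw
  P3: Wn <- Qd -> Mw
  P4: Wn <- Qd -> Vf <- Ze -> Eh -> Mw
Condition 1 (no descendant of Wn in the set): holds — descendants of Wn are {Mw}; none are in {Eh, Ze}.
Condition 2 (every backdoor path blocked by {Eh, Ze}):
  P1: blocked at chain node Eh ∈ conditioning set.
  P2: blocked at fork node Eh ∈ conditioning set.
  P3: open — no interior node is in the conditioning set.
  P4: blocked at collider Vf (neither it nor any descendant is in the conditioning set).
{Eh, Ze} does not satisfy the backdoor criterion.

No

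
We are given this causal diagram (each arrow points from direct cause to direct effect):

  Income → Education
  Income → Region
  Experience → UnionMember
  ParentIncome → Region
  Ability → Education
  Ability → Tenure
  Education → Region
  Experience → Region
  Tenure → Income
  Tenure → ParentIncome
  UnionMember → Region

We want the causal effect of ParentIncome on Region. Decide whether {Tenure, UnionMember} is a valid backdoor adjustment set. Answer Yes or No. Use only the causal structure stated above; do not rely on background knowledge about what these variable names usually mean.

Backdoor paths from ParentIncome to Region (paths whose first edge points into ParentIncome):
  P1: ParentIncome <- Tenure <- Ability -> Education <- Income -> Region
  P2: ParentIncome <- Tenure <- Ability -> Education -> Region
  P3: ParentIncome <- Tenure -> Income -> Education -> Region
  P4: ParentIncome <- Tenure -> Income -> Region
Condition 1 (no descendant of ParentIncome in the set): holds — descendants of ParentIncome are {Region}; none are in {Tenure, UnionMember}.
Condition 2 (every backdoor path blocked by {Tenure, UnionMember}):
  P1: blocked at chain node Tenure ∈ conditioning set.
  P2: blocked at chain node Tenure ∈ conditioning set.
  P3: blocked at fork node Tenure ∈ conditioning set.
  P4: blocked at fork node Tenure ∈ conditioning set.
{Tenure, UnionMember} satisfies the backdoor criterion.

Yes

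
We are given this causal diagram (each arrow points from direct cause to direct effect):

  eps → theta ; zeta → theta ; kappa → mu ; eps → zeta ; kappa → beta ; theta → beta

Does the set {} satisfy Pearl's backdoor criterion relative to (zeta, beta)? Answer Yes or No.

No

Backdoor paths from zeta to beta (paths whose first edge points into zeta):
  P1: zeta <- eps -> theta -> beta
Condition 1 (no descendant of zeta in the set): holds — descendants of zeta are {beta, theta}; none are in {}.
Condition 2 (every backdoor path blocked by {}):
  P1: open — no interior node is in the conditioning set.
{} does not satisfy the backdoor criterion.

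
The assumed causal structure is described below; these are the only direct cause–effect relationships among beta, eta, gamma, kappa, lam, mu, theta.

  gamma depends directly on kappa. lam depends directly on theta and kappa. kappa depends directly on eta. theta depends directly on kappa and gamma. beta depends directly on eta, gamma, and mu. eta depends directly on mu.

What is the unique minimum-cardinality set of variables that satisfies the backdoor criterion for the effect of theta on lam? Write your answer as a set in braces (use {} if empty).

Variables eligible for adjustment (non-descendants of theta, excluding theta and lam): {beta, eta, gamma, kappa, mu}.
Backdoor paths from theta to lam:
  P1: theta <- kappa -> lam
  P2: theta <- gamma <- kappa -> lam
  P3: theta <- gamma -> beta <- mu -> eta -> kappa -> lam
  P4: theta <- gamma -> beta <- eta -> kappa -> lam
The empty set is not sufficient: P1 (theta <- kappa -> lam) has no collider blocking it and no conditioned non-collider, so it is open.
Try {kappa}:
  P1: blocked at fork node kappa ∈ conditioning set.
  P2: blocked at fork node kappa ∈ conditioning set.
  P3: blocked at collider beta (neither it nor any descendant is in the conditioning set).
  P4: blocked at collider beta (neither it nor any descendant is in the conditioning set).
{kappa} contains no descendant of theta and blocks every backdoor path.
No other singleton works — e.g. {mu} leaves P1 open — so {kappa} is the unique smallest valid adjustment set.

{kappa}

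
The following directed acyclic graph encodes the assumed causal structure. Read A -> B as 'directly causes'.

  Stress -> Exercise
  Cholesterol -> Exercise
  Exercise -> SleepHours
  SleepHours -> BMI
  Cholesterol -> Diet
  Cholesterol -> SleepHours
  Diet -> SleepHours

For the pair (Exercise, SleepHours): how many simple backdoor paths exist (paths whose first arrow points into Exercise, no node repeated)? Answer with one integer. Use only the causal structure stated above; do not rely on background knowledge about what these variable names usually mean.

A backdoor path from Exercise to SleepHours is any simple undirected path whose first edge points into Exercise (i.e. leaves Exercise via a parent).
Parents of Exercise: {Cholesterol, Stress}.
Enumerating:
  P1: Exercise <- Cholesterol -> Diet -> SleepHours
  P2: Exercise <- Cholesterol -> SleepHours
That exhausts the simple backdoor paths. Count: 2.

2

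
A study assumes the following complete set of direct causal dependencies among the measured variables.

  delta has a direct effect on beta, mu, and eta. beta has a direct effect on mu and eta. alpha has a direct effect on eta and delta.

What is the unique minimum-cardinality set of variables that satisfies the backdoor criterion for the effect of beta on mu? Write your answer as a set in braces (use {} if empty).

Variables eligible for adjustment (non-descendants of beta, excluding beta and mu): {alpha, delta}.
Backdoor paths from beta to mu:
  P1: beta <- delta -> mu
The empty set is not sufficient: P1 (beta <- delta -> mu) has no collider blocking it and no conditioned non-collider, so it is open.
Try {delta}:
  P1: blocked at fork node delta ∈ conditioning set.
{delta} contains no descendant of beta and blocks every backdoor path.
No other singleton works — e.g. {alpha} leaves P1 open — so {delta} is the unique smallest valid adjustment set.

{delta}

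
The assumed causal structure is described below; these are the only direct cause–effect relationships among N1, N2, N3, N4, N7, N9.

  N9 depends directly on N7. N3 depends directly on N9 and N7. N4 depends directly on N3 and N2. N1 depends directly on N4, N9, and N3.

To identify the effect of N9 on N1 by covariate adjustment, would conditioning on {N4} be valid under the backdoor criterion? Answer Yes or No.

Backdoor paths from N9 to N1 (paths whose first edge points into N9):
  P1: N9 <- N7 -> N3 -> N4 -> N1
  P2: N9 <- N7 -> N3 -> N1
Condition 1 (no descendant of N9 in the set): FAILS — N4 is a descendant of N9.
Condition 2 (every backdoor path blocked by {N4}):
  P1: blocked at chain node N4 ∈ conditioning set.
  P2: open — no interior node is in the conditioning set.
{N4} does not satisfy the backdoor criterion.

No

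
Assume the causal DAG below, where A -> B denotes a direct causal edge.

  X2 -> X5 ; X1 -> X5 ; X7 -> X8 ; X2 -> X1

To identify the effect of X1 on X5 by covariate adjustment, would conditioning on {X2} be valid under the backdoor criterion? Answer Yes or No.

Backdoor paths from X1 to X5 (paths whose first edge points into X1):
  P1: X1 <- X2 -> X5
Condition 1 (no descendant of X1 in the set): holds — descendants of X1 are {X5}; none are in {X2}.
Condition 2 (every backdoor path blocked by {X2}):
  P1: blocked at fork node X2 ∈ conditioning set.
{X2} satisfies the backdoor criterion.

Yes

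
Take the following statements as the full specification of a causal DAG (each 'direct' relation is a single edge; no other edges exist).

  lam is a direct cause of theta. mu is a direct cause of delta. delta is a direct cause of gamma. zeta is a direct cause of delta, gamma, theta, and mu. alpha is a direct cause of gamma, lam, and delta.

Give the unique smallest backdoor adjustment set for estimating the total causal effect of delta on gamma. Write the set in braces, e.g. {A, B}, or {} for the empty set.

{alpha, zeta}

Variables eligible for adjustment (non-descendants of delta, excluding delta and gamma): {alpha, lam, mu, theta, zeta}.
Backdoor paths from delta to gamma:
  P1: delta <- alpha -> lam -> theta <- zeta -> gamma
  P2: delta <- alpha -> gamma
  P3: delta <- zeta -> gamma
  P4: delta <- zeta -> theta <- lam <- alpha -> gamma
  P5: delta <- mu <- zeta -> gamma
  P6: delta <- mu <- zeta -> theta <- lam <- alpha -> gamma
The empty set is not sufficient: P2 (delta <- alpha -> gamma) has no collider blocking it and no conditioned non-collider, so it is open.
Try {alpha, zeta}:
  P1: blocked at fork node alpha ∈ conditioning set.
  P2: blocked at fork node alpha ∈ conditioning set.
  P3: blocked at fork node zeta ∈ conditioning set.
  P4: blocked at fork node zeta ∈ conditioning set.
  P5: blocked at fork node zeta ∈ conditioning set.
  P6: blocked at fork node zeta ∈ conditioning set.
{alpha, zeta} contains no descendant of delta and blocks every backdoor path.
Every element of {alpha, zeta} is needed (dropping alpha leaves P2 open; dropping zeta leaves P3 open), so no proper subset is valid.
Among all size-2 subsets of the eligible variables, only {alpha, zeta} blocks every backdoor path, so it is the unique smallest valid adjustment set.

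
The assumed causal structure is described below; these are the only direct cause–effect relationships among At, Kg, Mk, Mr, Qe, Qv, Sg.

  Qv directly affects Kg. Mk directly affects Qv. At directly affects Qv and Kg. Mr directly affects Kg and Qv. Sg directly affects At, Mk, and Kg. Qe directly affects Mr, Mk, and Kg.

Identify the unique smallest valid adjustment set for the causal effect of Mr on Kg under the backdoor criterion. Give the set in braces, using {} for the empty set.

{Qe}

Variables eligible for adjustment (non-descendants of Mr, excluding Mr and Kg): {At, Mk, Qe, Sg}.
Backdoor paths from Mr to Kg:
  P1: Mr <- Qe -> Mk <- Sg -> At -> Qv -> Kg
  P2: Mr <- Qe -> Mk <- Sg -> At -> Kg
  P3: Mr <- Qe -> Mk <- Sg -> Kg
  P4: Mr <- Qe -> Mk -> Qv <- At <- Sg -> Kg
  P5: Mr <- Qe -> Mk -> Qv <- At -> Kg
  P6: Mr <- Qe -> Mk -> Qv -> Kg
  P7: Mr <- Qe -> Kg
The empty set is not sufficient: P6 (Mr <- Qe -> Mk -> Qv -> Kg) has no collider blocking it and no conditioned non-collider, so it is open.
Try {Qe}:
  P1: blocked at fork node Qe ∈ conditioning set.
  P2: blocked at fork node Qe ∈ conditioning set.
  P3: blocked at fork node Qe ∈ conditioning set.
  P4: blocked at fork node Qe ∈ conditioning set.
  P5: blocked at fork node Qe ∈ conditioning set.
  P6: blocked at fork node Qe ∈ conditioning set.
  P7: blocked at fork node Qe ∈ conditioning set.
{Qe} contains no descendant of Mr and blocks every backdoor path.
No other singleton works — e.g. {Sg} leaves P6 open — so {Qe} is the unique smallest valid adjustment set.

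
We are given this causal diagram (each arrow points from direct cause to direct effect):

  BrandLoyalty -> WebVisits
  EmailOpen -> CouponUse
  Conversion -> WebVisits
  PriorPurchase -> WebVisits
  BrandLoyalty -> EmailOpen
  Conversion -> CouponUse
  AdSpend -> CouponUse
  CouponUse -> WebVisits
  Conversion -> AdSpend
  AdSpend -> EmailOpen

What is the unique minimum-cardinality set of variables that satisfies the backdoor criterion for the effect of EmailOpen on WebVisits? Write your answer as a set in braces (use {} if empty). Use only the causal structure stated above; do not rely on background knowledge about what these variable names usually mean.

{AdSpend, BrandLoyalty}

Variables eligible for adjustment (non-descendants of EmailOpen, excluding EmailOpen and WebVisits): {AdSpend, BrandLoyalty, Conversion, PriorPurchase}.
Backdoor paths from EmailOpen to WebVisits:
  P1: EmailOpen <- BrandLoyalty -> WebVisits
  P2: EmailOpen <- AdSpend <- Conversion -> CouponUse -> WebVisits
  P3: EmailOpen <- AdSpend <- Conversion -> WebVisits
  P4: EmailOpen <- AdSpend -> CouponUse <- Conversion -> WebVisits
  P5: EmailOpen <- AdSpend -> CouponUse -> WebVisits
The empty set is not sufficient: P1 (EmailOpen <- BrandLoyalty -> WebVisits) has no collider blocking it and no conditioned non-collider, so it is open.
Try {AdSpend, BrandLoyalty}:
  P1: blocked at fork node BrandLoyalty ∈ conditioning set.
  P2: blocked at chain node AdSpend ∈ conditioning set.
  P3: blocked at chain node AdSpend ∈ conditioning set.
  P4: blocked at fork node AdSpend ∈ conditioning set.
  P5: blocked at fork node AdSpend ∈ conditioning set.
{AdSpend, BrandLoyalty} contains no descendant of EmailOpen and blocks every backdoor path.
Every element of {AdSpend, BrandLoyalty} is needed (dropping AdSpend leaves P2 open; dropping BrandLoyalty leaves P1 open), so no proper subset is valid.
Among all size-2 subsets of the eligible variables, only {AdSpend, BrandLoyalty} blocks every backdoor path, so it is the unique smallest valid adjustment set.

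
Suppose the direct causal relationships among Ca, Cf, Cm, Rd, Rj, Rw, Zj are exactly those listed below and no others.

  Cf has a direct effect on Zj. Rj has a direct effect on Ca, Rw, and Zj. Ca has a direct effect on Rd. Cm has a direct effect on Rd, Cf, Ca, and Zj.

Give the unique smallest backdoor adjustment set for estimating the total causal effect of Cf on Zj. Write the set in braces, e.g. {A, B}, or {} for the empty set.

{Cm}

Variables eligible for adjustment (non-descendants of Cf, excluding Cf and Zj): {Ca, Cm, Rd, Rj, Rw}.
Backdoor paths from Cf to Zj:
  P1: Cf <- Cm -> Ca <- Rj -> Zj
  P2: Cf <- Cm -> Rd <- Ca <- Rj -> Zj
  P3: Cf <- Cm -> Zj
The empty set is not sufficient: P3 (Cf <- Cm -> Zj) has no collider blocking it and no conditioned non-collider, so it is open.
Try {Cm}:
  P1: blocked at fork node Cm ∈ conditioning set.
  P2: blocked at fork node Cm ∈ conditioning set.
  P3: blocked at fork node Cm ∈ conditioning set.
{Cm} contains no descendant of Cf and blocks every backdoor path.
No other singleton works — e.g. {Rj} leaves P3 open — so {Cm} is the unique smallest valid adjustment set.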